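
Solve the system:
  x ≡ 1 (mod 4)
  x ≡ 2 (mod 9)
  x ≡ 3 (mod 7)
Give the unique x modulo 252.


Moduli 4, 9, 7 are pairwise coprime; by CRT there is a unique solution modulo M = 4 · 9 · 7 = 252.
Solve pairwise, accumulating the modulus:
  Start with x ≡ 1 (mod 4).
  Combine with x ≡ 2 (mod 9): since gcd(4, 9) = 1, we get a unique residue mod 36.
    Write x = 1 + 4·t and substitute into x ≡ 2 (mod 9): 4·t ≡ 2 − 1 = 1 (mod 9).
    The inverse of 4 mod 9 is 7 (since 4·7 = 28 = 3·9 + 1), so t ≡ 7·1 = 7 ≡ 7 (mod 9).
    Then x = 1 + 4·7 = 29, valid modulo lcm(4, 9) = 36: x ≡ 29 (mod 36).
  Combine with x ≡ 3 (mod 7): since gcd(36, 7) = 1, we get a unique residue mod 252.
    Write x = 29 + 36·t and substitute into x ≡ 3 (mod 7): 36·t ≡ 3 − 29 = -26 (mod 7).
    Reduce coefficients mod 7: 1·t ≡ 2 (mod 7).
    So t ≡ 2 (mod 7).
    Then x = 29 + 36·2 = 101, valid modulo lcm(36, 7) = 252: x ≡ 101 (mod 252).
Verify: 101 mod 4 = 1 ✓, 101 mod 9 = 2 ✓, 101 mod 7 = 3 ✓.

x ≡ 101 (mod 252).


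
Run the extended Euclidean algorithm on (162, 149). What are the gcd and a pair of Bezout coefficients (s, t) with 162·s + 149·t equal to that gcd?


Euclidean algorithm on (162, 149) — divide until remainder is 0:
  162 = 1 · 149 + 13
  149 = 11 · 13 + 6
  13 = 2 · 6 + 1
  6 = 6 · 1 + 0
gcd(162, 149) = 1.
Track Bezout coefficients alongside the remainders: start with r₀ = 162 = a·1 + b·0 (s = 1, t = 0) and r₁ = 149 = a·0 + b·1 (s = 0, t = 1); each new remainder r_{k+1} = r_{k-1} − q_k·r_k inherits s_{k+1} = s_{k-1} − q_k·s_k, t_{k+1} = t_{k-1} − q_k·t_k, so r_k = a·s_k + b·t_k at every step:
  q = 1: r = 13, s = 1 − 1·0 = 1, t = 0 − 1·1 = -1  (check: 162·1 + 149·(-1) = 13)
  q = 11: r = 6, s = 0 − 11·1 = -11, t = 1 − 11·(-1) = 12  (check: 162·(-11) + 149·12 = 6)
  q = 2: r = 1, s = 1 − 2·(-11) = 23, t = -1 − 2·12 = -25  (check: 162·23 + 149·(-25) = 1)
The row with r = 1 (the gcd) gives the Bezout coefficients s = 23, t = -25.
Result: 162 · (23) + 149 · (-25) = 1.

gcd(162, 149) = 1; s = 23, t = -25 (check: 162·23 + 149·(-25) = 1).


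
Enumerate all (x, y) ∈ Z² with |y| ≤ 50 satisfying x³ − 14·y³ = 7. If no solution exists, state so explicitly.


The equation is x³ - 14y³ = 7. For fixed y, x³ = 14·y³ + 7, so a solution requires the RHS to be a perfect cube.
Strategy: iterate y from -50 to 50, compute RHS = 14·y³ + 7, and check whether it is a (positive or negative) perfect cube.
Check small values of y:
  y = 0: RHS = 7 is not a perfect cube.
  y = 1: RHS = 21 is not a perfect cube.
  y = -1: RHS = -7 is not a perfect cube.
  y = 2: RHS = 119 is not a perfect cube.
  y = -2: RHS = -105 is not a perfect cube.
  y = 3: RHS = 385 is not a perfect cube.
  y = -3: RHS = -371 is not a perfect cube.
Continuing the search up to |y| = 50 finds no solutions either.
No (x, y) in the scanned range satisfies the equation.

No integer solutions with |y| ≤ 50.


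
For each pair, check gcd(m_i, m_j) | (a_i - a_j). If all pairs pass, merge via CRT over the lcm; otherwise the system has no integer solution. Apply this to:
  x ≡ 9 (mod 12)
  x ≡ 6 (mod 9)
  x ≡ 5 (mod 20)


Moduli 12, 9, 20 are not pairwise coprime, so CRT works modulo lcm(m_i) when all pairwise compatibility conditions hold.
Pairwise compatibility: gcd(m_i, m_j) must divide a_i - a_j for every pair.
Merge one congruence at a time:
  Start: x ≡ 9 (mod 12).
  Combine with x ≡ 6 (mod 9): gcd(12, 9) = 3; 6 - 9 = -3, which IS divisible by 3, so compatible.
    Write x = 9 + 12·t and substitute into x ≡ 6 (mod 9): 12·t ≡ 6 − 9 = -3 (mod 9).
    Divide the congruence (and modulus) by g = 3: 4·t ≡ -1 (mod 3).
    Reduce coefficients mod 3: 1·t ≡ 2 (mod 3).
    So t ≡ 2 (mod 3).
    Then x = 9 + 12·2 = 33, valid modulo lcm(12, 9) = 36: x ≡ 33 (mod 36).
  Combine with x ≡ 5 (mod 20): gcd(36, 20) = 4; 5 - 33 = -28, which IS divisible by 4, so compatible.
    Write x = 33 + 36·t and substitute into x ≡ 5 (mod 20): 36·t ≡ 5 − 33 = -28 (mod 20).
    Divide the congruence (and modulus) by g = 4: 9·t ≡ -7 (mod 5).
    Reduce coefficients mod 5: 4·t ≡ 3 (mod 5).
    The inverse of 4 mod 5 is 4 (since 4·4 = 16 = 3·5 + 1), so t ≡ 4·3 = 12 ≡ 2 (mod 5).
    Then x = 33 + 36·2 = 105, valid modulo lcm(36, 20) = 180: x ≡ 105 (mod 180).
Verify: 105 mod 12 = 9, 105 mod 9 = 6, 105 mod 20 = 5.

x ≡ 105 (mod 180).


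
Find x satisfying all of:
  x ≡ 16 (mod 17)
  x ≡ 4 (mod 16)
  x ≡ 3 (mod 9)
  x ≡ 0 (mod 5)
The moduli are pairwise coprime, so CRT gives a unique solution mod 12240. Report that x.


Product of moduli M = 17 · 16 · 9 · 5 = 12240.
Merge one congruence at a time:
  Start: x ≡ 16 (mod 17).
  Combine with x ≡ 4 (mod 16); new modulus lcm = 272.
    Write x = 16 + 17·t and substitute into x ≡ 4 (mod 16): 17·t ≡ 4 − 16 = -12 (mod 16).
    Reduce coefficients mod 16: 1·t ≡ 4 (mod 16).
    So t ≡ 4 (mod 16).
    Then x = 16 + 17·4 = 84, valid modulo lcm(17, 16) = 272: x ≡ 84 (mod 272).
  Combine with x ≡ 3 (mod 9); new modulus lcm = 2448.
    Write x = 84 + 272·t and substitute into x ≡ 3 (mod 9): 272·t ≡ 3 − 84 = -81 (mod 9).
    Reduce coefficients mod 9: 2·t ≡ 0 (mod 9).
    The inverse of 2 mod 9 is 5 (since 2·5 = 10 = 1·9 + 1), so t ≡ 5·0 = 0 ≡ 0 (mod 9).
    Then x = 84 + 272·0 = 84, valid modulo lcm(272, 9) = 2448: x ≡ 84 (mod 2448).
  Combine with x ≡ 0 (mod 5); new modulus lcm = 12240.
    Write x = 84 + 2448·t and substitute into x ≡ 0 (mod 5): 2448·t ≡ 0 − 84 = -84 (mod 5).
    Reduce coefficients mod 5: 3·t ≡ 1 (mod 5).
    The inverse of 3 mod 5 is 2 (since 3·2 = 6 = 1·5 + 1), so t ≡ 2·1 = 2 ≡ 2 (mod 5).
    Then x = 84 + 2448·2 = 4980, valid modulo lcm(2448, 5) = 12240: x ≡ 4980 (mod 12240).
Verify against each original: 4980 mod 17 = 16, 4980 mod 16 = 4, 4980 mod 9 = 3, 4980 mod 5 = 0.

x ≡ 4980 (mod 12240).


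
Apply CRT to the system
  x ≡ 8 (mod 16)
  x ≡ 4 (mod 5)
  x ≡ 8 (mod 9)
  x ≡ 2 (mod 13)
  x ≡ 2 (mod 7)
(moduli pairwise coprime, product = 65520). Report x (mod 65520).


Product of moduli M = 16 · 5 · 9 · 13 · 7 = 65520.
Merge one congruence at a time:
  Start: x ≡ 8 (mod 16).
  Combine with x ≡ 4 (mod 5); new modulus lcm = 80.
    Write x = 8 + 16·t and substitute into x ≡ 4 (mod 5): 16·t ≡ 4 − 8 = -4 (mod 5).
    Reduce coefficients mod 5: 1·t ≡ 1 (mod 5).
    So t ≡ 1 (mod 5).
    Then x = 8 + 16·1 = 24, valid modulo lcm(16, 5) = 80: x ≡ 24 (mod 80).
  Combine with x ≡ 8 (mod 9); new modulus lcm = 720.
    Write x = 24 + 80·t and substitute into x ≡ 8 (mod 9): 80·t ≡ 8 − 24 = -16 (mod 9).
    Reduce coefficients mod 9: 8·t ≡ 2 (mod 9).
    The inverse of 8 mod 9 is 8 (since 8·8 = 64 = 7·9 + 1), so t ≡ 8·2 = 16 ≡ 7 (mod 9).
    Then x = 24 + 80·7 = 584, valid modulo lcm(80, 9) = 720: x ≡ 584 (mod 720).
  Combine with x ≡ 2 (mod 13); new modulus lcm = 9360.
    Write x = 584 + 720·t and substitute into x ≡ 2 (mod 13): 720·t ≡ 2 − 584 = -582 (mod 13).
    Reduce coefficients mod 13: 5·t ≡ 3 (mod 13).
    The inverse of 5 mod 13 is 8 (since 5·8 = 40 = 3·13 + 1), so t ≡ 8·3 = 24 ≡ 11 (mod 13).
    Then x = 584 + 720·11 = 8504, valid modulo lcm(720, 13) = 9360: x ≡ 8504 (mod 9360).
  Combine with x ≡ 2 (mod 7); new modulus lcm = 65520.
    Write x = 8504 + 9360·t and substitute into x ≡ 2 (mod 7): 9360·t ≡ 2 − 8504 = -8502 (mod 7).
    Reduce coefficients mod 7: 1·t ≡ 3 (mod 7).
    So t ≡ 3 (mod 7).
    Then x = 8504 + 9360·3 = 36584, valid modulo lcm(9360, 7) = 65520: x ≡ 36584 (mod 65520).
Verify against each original: 36584 mod 16 = 8, 36584 mod 5 = 4, 36584 mod 9 = 8, 36584 mod 13 = 2, 36584 mod 7 = 2.

x ≡ 36584 (mod 65520).


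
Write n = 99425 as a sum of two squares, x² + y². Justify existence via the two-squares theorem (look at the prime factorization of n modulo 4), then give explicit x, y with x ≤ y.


Step 1: Factor n = 99425 = 5^2 · 41 · 97.
Step 2: Check the mod-4 condition on each prime factor: 5 ≡ 1 (mod 4), exponent 2; 41 ≡ 1 (mod 4), exponent 1; 97 ≡ 1 (mod 4), exponent 1.
All primes ≡ 3 (mod 4) appear to even exponent (or don't appear), so by the two-squares theorem n IS expressible as a sum of two squares.
Step 3: Build a representation. Group n = k² · m with k = 5 and m = 41 · 97 = 3977 (a product of primes ≡ 1 (mod 4)); a representation of m scales to one of n via (k·x)² + (k·y)² = k²(x² + y²). Each prime p ≡ 1 (mod 4) is itself a sum of two squares; find a² by testing p − a² for a perfect square:
  41: 41 − 1² = 40, 41 − 2² = 37, 41 − 3² = 32, 41 − 4² = 25 = 5² ⇒ 41 = 4² + 5².
  97: 97 − 1² = 96, 97 − 2² = 93, 97 − 3² = 88, 97 − 4² = 81 = 9² ⇒ 97 = 4² + 9².
  Combine using the Brahmagupta–Fibonacci identity (a² + b²)(c² + d²) = (ac − bd)² + (ad + bc)² = (ac + bd)² + (ad − bc)²:
  41 · 97 = 3977: from (4² + 5²)(4² + 9²), take (4·4 − 5·9, 4·9 + 5·4) = (16 − 45, 36 + 20) = (-29, 56); dropping signs (only squares matter) gives (29, 56); check 29² + 56² = 841 + 3136 = 3977 ✓.
  Scale by k = 5: (5·29, 5·56) = (145, 280).
Step 4: Order so x ≤ y and verify: 145² + 280² = 21025 + 78400 = 99425 = n. ✓

n = 99425 = 145² + 280² (one valid representation with x ≤ y).


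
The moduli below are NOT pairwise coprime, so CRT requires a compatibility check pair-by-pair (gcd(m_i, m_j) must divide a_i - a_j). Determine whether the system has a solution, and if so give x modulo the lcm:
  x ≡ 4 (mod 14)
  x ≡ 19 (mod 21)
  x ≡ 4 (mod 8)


Moduli 14, 21, 8 are not pairwise coprime, so CRT works modulo lcm(m_i) when all pairwise compatibility conditions hold.
Pairwise compatibility: gcd(m_i, m_j) must divide a_i - a_j for every pair.
Merge one congruence at a time:
  Start: x ≡ 4 (mod 14).
  Combine with x ≡ 19 (mod 21): gcd(14, 21) = 7, and 19 - 4 = 15 is NOT divisible by 7.
    ⇒ system is inconsistent (no integer solution).

No solution (the system is inconsistent).


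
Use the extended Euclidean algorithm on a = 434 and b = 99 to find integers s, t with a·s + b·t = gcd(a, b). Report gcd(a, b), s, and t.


Euclidean algorithm on (434, 99) — divide until remainder is 0:
  434 = 4 · 99 + 38
  99 = 2 · 38 + 23
  38 = 1 · 23 + 15
  23 = 1 · 15 + 8
  15 = 1 · 8 + 7
  8 = 1 · 7 + 1
  7 = 7 · 1 + 0
gcd(434, 99) = 1.
Track Bezout coefficients alongside the remainders: start with r₀ = 434 = a·1 + b·0 (s = 1, t = 0) and r₁ = 99 = a·0 + b·1 (s = 0, t = 1); each new remainder r_{k+1} = r_{k-1} − q_k·r_k inherits s_{k+1} = s_{k-1} − q_k·s_k, t_{k+1} = t_{k-1} − q_k·t_k, so r_k = a·s_k + b·t_k at every step:
  q = 4: r = 38, s = 1 − 4·0 = 1, t = 0 − 4·1 = -4  (check: 434·1 + 99·(-4) = 38)
  q = 2: r = 23, s = 0 − 2·1 = -2, t = 1 − 2·(-4) = 9  (check: 434·(-2) + 99·9 = 23)
  q = 1: r = 15, s = 1 − 1·(-2) = 3, t = -4 − 1·9 = -13  (check: 434·3 + 99·(-13) = 15)
  q = 1: r = 8, s = -2 − 1·3 = -5, t = 9 − 1·(-13) = 22  (check: 434·(-5) + 99·22 = 8)
  q = 1: r = 7, s = 3 − 1·(-5) = 8, t = -13 − 1·22 = -35  (check: 434·8 + 99·(-35) = 7)
  q = 1: r = 1, s = -5 − 1·8 = -13, t = 22 − 1·(-35) = 57  (check: 434·(-13) + 99·57 = 1)
The row with r = 1 (the gcd) gives the Bezout coefficients s = -13, t = 57.
Result: 434 · (-13) + 99 · (57) = 1.

gcd(434, 99) = 1; s = -13, t = 57 (check: 434·(-13) + 99·57 = 1).


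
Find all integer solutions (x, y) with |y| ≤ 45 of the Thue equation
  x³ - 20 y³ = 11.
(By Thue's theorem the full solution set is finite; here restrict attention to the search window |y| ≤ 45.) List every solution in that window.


The equation is x³ - 20y³ = 11. For fixed y, x³ = 20·y³ + 11, so a solution requires the RHS to be a perfect cube.
Strategy: iterate y from -45 to 45, compute RHS = 20·y³ + 11, and check whether it is a (positive or negative) perfect cube.
Check small values of y:
  y = 0: RHS = 11 is not a perfect cube.
  y = 1: RHS = 31 is not a perfect cube.
  y = -1: RHS = -9 is not a perfect cube.
  y = 2: RHS = 171 is not a perfect cube.
  y = -2: RHS = -149 is not a perfect cube.
  y = 3: RHS = 551 is not a perfect cube.
  y = -3: RHS = -529 is not a perfect cube.
Continuing the search up to |y| = 45 finds no solutions either.
No (x, y) in the scanned range satisfies the equation.

No integer solutions with |y| ≤ 45.


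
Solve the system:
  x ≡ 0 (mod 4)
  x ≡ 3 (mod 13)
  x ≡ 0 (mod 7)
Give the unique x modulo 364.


Moduli 4, 13, 7 are pairwise coprime; by CRT there is a unique solution modulo M = 4 · 13 · 7 = 364.
Solve pairwise, accumulating the modulus:
  Start with x ≡ 0 (mod 4).
  Combine with x ≡ 3 (mod 13): since gcd(4, 13) = 1, we get a unique residue mod 52.
    Write x = 0 + 4·t and substitute into x ≡ 3 (mod 13): 4·t ≡ 3 − 0 = 3 (mod 13).
    The inverse of 4 mod 13 is 10 (since 4·10 = 40 = 3·13 + 1), so t ≡ 10·3 = 30 ≡ 4 (mod 13).
    Then x = 0 + 4·4 = 16, valid modulo lcm(4, 13) = 52: x ≡ 16 (mod 52).
  Combine with x ≡ 0 (mod 7): since gcd(52, 7) = 1, we get a unique residue mod 364.
    Write x = 16 + 52·t and substitute into x ≡ 0 (mod 7): 52·t ≡ 0 − 16 = -16 (mod 7).
    Reduce coefficients mod 7: 3·t ≡ 5 (mod 7).
    The inverse of 3 mod 7 is 5 (since 3·5 = 15 = 2·7 + 1), so t ≡ 5·5 = 25 ≡ 4 (mod 7).
    Then x = 16 + 52·4 = 224, valid modulo lcm(52, 7) = 364: x ≡ 224 (mod 364).
Verify: 224 mod 4 = 0 ✓, 224 mod 13 = 3 ✓, 224 mod 7 = 0 ✓.

x ≡ 224 (mod 364).


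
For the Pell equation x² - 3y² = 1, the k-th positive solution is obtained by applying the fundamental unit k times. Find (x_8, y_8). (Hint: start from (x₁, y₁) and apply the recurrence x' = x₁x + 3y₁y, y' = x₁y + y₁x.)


Step 1: Find the fundamental solution (x₁, y₁) of x² - 3y² = 1.
  Expand √3 as a continued fraction. a₀ = ⌊√3⌋ = 1; iterate m_{k+1} = d_k·a_k − m_k, d_{k+1} = (3 − m_{k+1}²)/d_k, a_{k+1} = ⌊(a₀ + m_{k+1})/d_{k+1}⌋ (starting m₀ = 0, d₀ = 1), with convergents p_k = a_k·p_{k-1} + p_{k-2}, q_k = a_k·q_{k-1} + q_{k-2} (p₋₁ = 1, q₋₁ = 0):
  k = 0: a₀ = 1; p₀/q₀ = 1/1; p₀² − 3·q₀² = 1 − 3 = -2.
  k = 1: m = 1, d = 2, a = ⌊(1 + 1)/2⌋ = 1; p/q = (1·1 + 1)/(1·1 + 0) = 2/1; p² − 3·q² = 4 − 3 = 1.
  The first convergent with p² − 3·q² = 1 gives the fundamental solution (x₁, y₁) = (2, 1).
Step 2: Apply the recurrence (x_{n+1}, y_{n+1}) = (x₁x_n + 3y₁y_n, x₁y_n + y₁x_n) repeatedly.
  From (x_1, y_1) = (2, 1): x_2 = 2·2 + 3·1·1 = 7; y_2 = 2·1 + 1·2 = 4.
  From (x_2, y_2) = (7, 4): x_3 = 2·7 + 3·1·4 = 26; y_3 = 2·4 + 1·7 = 15.
  From (x_3, y_3) = (26, 15): x_4 = 2·26 + 3·1·15 = 97; y_4 = 2·15 + 1·26 = 56.
  From (x_4, y_4) = (97, 56): x_5 = 2·97 + 3·1·56 = 362; y_5 = 2·56 + 1·97 = 209.
  From (x_5, y_5) = (362, 209): x_6 = 2·362 + 3·1·209 = 1351; y_6 = 2·209 + 1·362 = 780.
  From (x_6, y_6) = (1351, 780): x_7 = 2·1351 + 3·1·780 = 5042; y_7 = 2·780 + 1·1351 = 2911.
  From (x_7, y_7) = (5042, 2911): x_8 = 2·5042 + 3·1·2911 = 18817; y_8 = 2·2911 + 1·5042 = 10864.
Step 3: Verify x_8² - 3·y_8² = 354079489 - 354079488 = 1 (should be 1). ✓

(x_1, y_1) = (2, 1); (x_8, y_8) = (18817, 10864).


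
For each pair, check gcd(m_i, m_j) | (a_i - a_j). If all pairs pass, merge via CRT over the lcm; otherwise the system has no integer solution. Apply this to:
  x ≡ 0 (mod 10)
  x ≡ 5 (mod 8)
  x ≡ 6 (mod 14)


Moduli 10, 8, 14 are not pairwise coprime, so CRT works modulo lcm(m_i) when all pairwise compatibility conditions hold.
Pairwise compatibility: gcd(m_i, m_j) must divide a_i - a_j for every pair.
Merge one congruence at a time:
  Start: x ≡ 0 (mod 10).
  Combine with x ≡ 5 (mod 8): gcd(10, 8) = 2, and 5 - 0 = 5 is NOT divisible by 2.
    ⇒ system is inconsistent (no integer solution).

No solution (the system is inconsistent).


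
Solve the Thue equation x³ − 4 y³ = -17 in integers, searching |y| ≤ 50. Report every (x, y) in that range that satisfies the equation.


The equation is x³ - 4y³ = -17. For fixed y, x³ = 4·y³ − 17, so a solution requires the RHS to be a perfect cube.
Strategy: iterate y from -50 to 50, compute RHS = 4·y³ − 17, and check whether it is a (positive or negative) perfect cube.
Check small values of y:
  y = 0: RHS = -17 is not a perfect cube.
  y = 1: RHS = -13 is not a perfect cube.
  y = -1: RHS = -21 is not a perfect cube.
  y = 2: RHS = 15 is not a perfect cube.
  y = -2: RHS = -49 is not a perfect cube.
  y = 3: RHS = 91 is not a perfect cube.
  y = -3: RHS = -125 = (-5)³ ⇒ x = -5 works.
Continuing the search up to |y| = 50 finds no further solutions beyond those listed.
Collected solutions: (-5, -3).

Solutions (with |y| ≤ 50): (-5, -3).


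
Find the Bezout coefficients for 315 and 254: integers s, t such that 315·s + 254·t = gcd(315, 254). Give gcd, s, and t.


Euclidean algorithm on (315, 254) — divide until remainder is 0:
  315 = 1 · 254 + 61
  254 = 4 · 61 + 10
  61 = 6 · 10 + 1
  10 = 10 · 1 + 0
gcd(315, 254) = 1.
Track Bezout coefficients alongside the remainders: start with r₀ = 315 = a·1 + b·0 (s = 1, t = 0) and r₁ = 254 = a·0 + b·1 (s = 0, t = 1); each new remainder r_{k+1} = r_{k-1} − q_k·r_k inherits s_{k+1} = s_{k-1} − q_k·s_k, t_{k+1} = t_{k-1} − q_k·t_k, so r_k = a·s_k + b·t_k at every step:
  q = 1: r = 61, s = 1 − 1·0 = 1, t = 0 − 1·1 = -1  (check: 315·1 + 254·(-1) = 61)
  q = 4: r = 10, s = 0 − 4·1 = -4, t = 1 − 4·(-1) = 5  (check: 315·(-4) + 254·5 = 10)
  q = 6: r = 1, s = 1 − 6·(-4) = 25, t = -1 − 6·5 = -31  (check: 315·25 + 254·(-31) = 1)
The row with r = 1 (the gcd) gives the Bezout coefficients s = 25, t = -31.
Result: 315 · (25) + 254 · (-31) = 1.

gcd(315, 254) = 1; s = 25, t = -31 (check: 315·25 + 254·(-31) = 1).


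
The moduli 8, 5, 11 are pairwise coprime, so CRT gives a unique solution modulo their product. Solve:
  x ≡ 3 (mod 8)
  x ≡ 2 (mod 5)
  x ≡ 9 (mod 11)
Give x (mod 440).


Moduli 8, 5, 11 are pairwise coprime; by CRT there is a unique solution modulo M = 8 · 5 · 11 = 440.
Solve pairwise, accumulating the modulus:
  Start with x ≡ 3 (mod 8).
  Combine with x ≡ 2 (mod 5): since gcd(8, 5) = 1, we get a unique residue mod 40.
    Write x = 3 + 8·t and substitute into x ≡ 2 (mod 5): 8·t ≡ 2 − 3 = -1 (mod 5).
    Reduce coefficients mod 5: 3·t ≡ 4 (mod 5).
    The inverse of 3 mod 5 is 2 (since 3·2 = 6 = 1·5 + 1), so t ≡ 2·4 = 8 ≡ 3 (mod 5).
    Then x = 3 + 8·3 = 27, valid modulo lcm(8, 5) = 40: x ≡ 27 (mod 40).
  Combine with x ≡ 9 (mod 11): since gcd(40, 11) = 1, we get a unique residue mod 440.
    Write x = 27 + 40·t and substitute into x ≡ 9 (mod 11): 40·t ≡ 9 − 27 = -18 (mod 11).
    Reduce coefficients mod 11: 7·t ≡ 4 (mod 11).
    The inverse of 7 mod 11 is 8 (since 7·8 = 56 = 5·11 + 1), so t ≡ 8·4 = 32 ≡ 10 (mod 11).
    Then x = 27 + 40·10 = 427, valid modulo lcm(40, 11) = 440: x ≡ 427 (mod 440).
Verify: 427 mod 8 = 3 ✓, 427 mod 5 = 2 ✓, 427 mod 11 = 9 ✓.

x ≡ 427 (mod 440).


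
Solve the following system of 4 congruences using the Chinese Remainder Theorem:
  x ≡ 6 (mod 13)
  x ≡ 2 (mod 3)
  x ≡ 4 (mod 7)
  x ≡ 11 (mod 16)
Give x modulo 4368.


Product of moduli M = 13 · 3 · 7 · 16 = 4368.
Merge one congruence at a time:
  Start: x ≡ 6 (mod 13).
  Combine with x ≡ 2 (mod 3); new modulus lcm = 39.
    Write x = 6 + 13·t and substitute into x ≡ 2 (mod 3): 13·t ≡ 2 − 6 = -4 (mod 3).
    Reduce coefficients mod 3: 1·t ≡ 2 (mod 3).
    So t ≡ 2 (mod 3).
    Then x = 6 + 13·2 = 32, valid modulo lcm(13, 3) = 39: x ≡ 32 (mod 39).
  Combine with x ≡ 4 (mod 7); new modulus lcm = 273.
    Write x = 32 + 39·t and substitute into x ≡ 4 (mod 7): 39·t ≡ 4 − 32 = -28 (mod 7).
    Reduce coefficients mod 7: 4·t ≡ 0 (mod 7).
    The inverse of 4 mod 7 is 2 (since 4·2 = 8 = 1·7 + 1), so t ≡ 2·0 = 0 ≡ 0 (mod 7).
    Then x = 32 + 39·0 = 32, valid modulo lcm(39, 7) = 273: x ≡ 32 (mod 273).
  Combine with x ≡ 11 (mod 16); new modulus lcm = 4368.
    Write x = 32 + 273·t and substitute into x ≡ 11 (mod 16): 273·t ≡ 11 − 32 = -21 (mod 16).
    Reduce coefficients mod 16: 1·t ≡ 11 (mod 16).
    So t ≡ 11 (mod 16).
    Then x = 32 + 273·11 = 3035, valid modulo lcm(273, 16) = 4368: x ≡ 3035 (mod 4368).
Verify against each original: 3035 mod 13 = 6, 3035 mod 3 = 2, 3035 mod 7 = 4, 3035 mod 16 = 11.

x ≡ 3035 (mod 4368).


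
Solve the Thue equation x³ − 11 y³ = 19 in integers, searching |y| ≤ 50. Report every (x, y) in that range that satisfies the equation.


The equation is x³ - 11y³ = 19. For fixed y, x³ = 11·y³ + 19, so a solution requires the RHS to be a perfect cube.
Strategy: iterate y from -50 to 50, compute RHS = 11·y³ + 19, and check whether it is a (positive or negative) perfect cube.
Check small values of y:
  y = 0: RHS = 19 is not a perfect cube.
  y = 1: RHS = 30 is not a perfect cube.
  y = -1: RHS = 8 = (2)³ ⇒ x = 2 works.
  y = 2: RHS = 107 is not a perfect cube.
  y = -2: RHS = -69 is not a perfect cube.
  y = 3: RHS = 316 is not a perfect cube.
  y = -3: RHS = -278 is not a perfect cube.
Continuing, at y = -9: RHS = -8000 = (-20)³ ⇒ x = -20 works.
Searching the remaining y in |y| ≤ 50 finds no further solutions.
Collected solutions: (2, -1), (-20, -9).

Solutions (with |y| ≤ 50): (2, -1), (-20, -9).


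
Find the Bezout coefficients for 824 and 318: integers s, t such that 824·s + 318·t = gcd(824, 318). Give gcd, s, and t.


Euclidean algorithm on (824, 318) — divide until remainder is 0:
  824 = 2 · 318 + 188
  318 = 1 · 188 + 130
  188 = 1 · 130 + 58
  130 = 2 · 58 + 14
  58 = 4 · 14 + 2
  14 = 7 · 2 + 0
gcd(824, 318) = 2.
Track Bezout coefficients alongside the remainders: start with r₀ = 824 = a·1 + b·0 (s = 1, t = 0) and r₁ = 318 = a·0 + b·1 (s = 0, t = 1); each new remainder r_{k+1} = r_{k-1} − q_k·r_k inherits s_{k+1} = s_{k-1} − q_k·s_k, t_{k+1} = t_{k-1} − q_k·t_k, so r_k = a·s_k + b·t_k at every step:
  q = 2: r = 188, s = 1 − 2·0 = 1, t = 0 − 2·1 = -2  (check: 824·1 + 318·(-2) = 188)
  q = 1: r = 130, s = 0 − 1·1 = -1, t = 1 − 1·(-2) = 3  (check: 824·(-1) + 318·3 = 130)
  q = 1: r = 58, s = 1 − 1·(-1) = 2, t = -2 − 1·3 = -5  (check: 824·2 + 318·(-5) = 58)
  q = 2: r = 14, s = -1 − 2·2 = -5, t = 3 − 2·(-5) = 13  (check: 824·(-5) + 318·13 = 14)
  q = 4: r = 2, s = 2 − 4·(-5) = 22, t = -5 − 4·13 = -57  (check: 824·22 + 318·(-57) = 2)
The row with r = 2 (the gcd) gives the Bezout coefficients s = 22, t = -57.
Result: 824 · (22) + 318 · (-57) = 2.

gcd(824, 318) = 2; s = 22, t = -57 (check: 824·22 + 318·(-57) = 2).


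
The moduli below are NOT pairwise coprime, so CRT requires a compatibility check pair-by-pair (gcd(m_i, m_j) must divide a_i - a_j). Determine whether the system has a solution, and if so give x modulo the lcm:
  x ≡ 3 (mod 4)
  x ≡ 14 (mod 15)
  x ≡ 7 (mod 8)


Moduli 4, 15, 8 are not pairwise coprime, so CRT works modulo lcm(m_i) when all pairwise compatibility conditions hold.
Pairwise compatibility: gcd(m_i, m_j) must divide a_i - a_j for every pair.
Merge one congruence at a time:
  Start: x ≡ 3 (mod 4).
  Combine with x ≡ 14 (mod 15): gcd(4, 15) = 1; 14 - 3 = 11, which IS divisible by 1, so compatible.
    Write x = 3 + 4·t and substitute into x ≡ 14 (mod 15): 4·t ≡ 14 − 3 = 11 (mod 15).
    The inverse of 4 mod 15 is 4 (since 4·4 = 16 = 1·15 + 1), so t ≡ 4·11 = 44 ≡ 14 (mod 15).
    Then x = 3 + 4·14 = 59, valid modulo lcm(4, 15) = 60: x ≡ 59 (mod 60).
  Combine with x ≡ 7 (mod 8): gcd(60, 8) = 4; 7 - 59 = -52, which IS divisible by 4, so compatible.
    Write x = 59 + 60·t and substitute into x ≡ 7 (mod 8): 60·t ≡ 7 − 59 = -52 (mod 8).
    Divide the congruence (and modulus) by g = 4: 15·t ≡ -13 (mod 2).
    Reduce coefficients mod 2: 1·t ≡ 1 (mod 2).
    So t ≡ 1 (mod 2).
    Then x = 59 + 60·1 = 119, valid modulo lcm(60, 8) = 120: x ≡ 119 (mod 120).
Verify: 119 mod 4 = 3, 119 mod 15 = 14, 119 mod 8 = 7.

x ≡ 119 (mod 120).


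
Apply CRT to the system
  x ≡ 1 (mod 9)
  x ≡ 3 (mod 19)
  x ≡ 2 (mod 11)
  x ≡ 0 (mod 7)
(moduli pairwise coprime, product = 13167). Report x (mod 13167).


Product of moduli M = 9 · 19 · 11 · 7 = 13167.
Merge one congruence at a time:
  Start: x ≡ 1 (mod 9).
  Combine with x ≡ 3 (mod 19); new modulus lcm = 171.
    Write x = 1 + 9·t and substitute into x ≡ 3 (mod 19): 9·t ≡ 3 − 1 = 2 (mod 19).
    The inverse of 9 mod 19 is 17 (since 9·17 = 153 = 8·19 + 1), so t ≡ 17·2 = 34 ≡ 15 (mod 19).
    Then x = 1 + 9·15 = 136, valid modulo lcm(9, 19) = 171: x ≡ 136 (mod 171).
  Combine with x ≡ 2 (mod 11); new modulus lcm = 1881.
    Write x = 136 + 171·t and substitute into x ≡ 2 (mod 11): 171·t ≡ 2 − 136 = -134 (mod 11).
    Reduce coefficients mod 11: 6·t ≡ 9 (mod 11).
    The inverse of 6 mod 11 is 2 (since 6·2 = 12 = 1·11 + 1), so t ≡ 2·9 = 18 ≡ 7 (mod 11).
    Then x = 136 + 171·7 = 1333, valid modulo lcm(171, 11) = 1881: x ≡ 1333 (mod 1881).
  Combine with x ≡ 0 (mod 7); new modulus lcm = 13167.
    Write x = 1333 + 1881·t and substitute into x ≡ 0 (mod 7): 1881·t ≡ 0 − 1333 = -1333 (mod 7).
    Reduce coefficients mod 7: 5·t ≡ 4 (mod 7).
    The inverse of 5 mod 7 is 3 (since 5·3 = 15 = 2·7 + 1), so t ≡ 3·4 = 12 ≡ 5 (mod 7).
    Then x = 1333 + 1881·5 = 10738, valid modulo lcm(1881, 7) = 13167: x ≡ 10738 (mod 13167).
Verify against each original: 10738 mod 9 = 1, 10738 mod 19 = 3, 10738 mod 11 = 2, 10738 mod 7 = 0.

x ≡ 10738 (mod 13167).


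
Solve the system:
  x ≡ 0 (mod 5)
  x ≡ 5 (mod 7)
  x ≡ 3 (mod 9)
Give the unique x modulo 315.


Moduli 5, 7, 9 are pairwise coprime; by CRT there is a unique solution modulo M = 5 · 7 · 9 = 315.
Solve pairwise, accumulating the modulus:
  Start with x ≡ 0 (mod 5).
  Combine with x ≡ 5 (mod 7): since gcd(5, 7) = 1, we get a unique residue mod 35.
    Write x = 0 + 5·t and substitute into x ≡ 5 (mod 7): 5·t ≡ 5 − 0 = 5 (mod 7).
    The inverse of 5 mod 7 is 3 (since 5·3 = 15 = 2·7 + 1), so t ≡ 3·5 = 15 ≡ 1 (mod 7).
    Then x = 0 + 5·1 = 5, valid modulo lcm(5, 7) = 35: x ≡ 5 (mod 35).
  Combine with x ≡ 3 (mod 9): since gcd(35, 9) = 1, we get a unique residue mod 315.
    Write x = 5 + 35·t and substitute into x ≡ 3 (mod 9): 35·t ≡ 3 − 5 = -2 (mod 9).
    Reduce coefficients mod 9: 8·t ≡ 7 (mod 9).
    The inverse of 8 mod 9 is 8 (since 8·8 = 64 = 7·9 + 1), so t ≡ 8·7 = 56 ≡ 2 (mod 9).
    Then x = 5 + 35·2 = 75, valid modulo lcm(35, 9) = 315: x ≡ 75 (mod 315).
Verify: 75 mod 5 = 0 ✓, 75 mod 7 = 5 ✓, 75 mod 9 = 3 ✓.

x ≡ 75 (mod 315).


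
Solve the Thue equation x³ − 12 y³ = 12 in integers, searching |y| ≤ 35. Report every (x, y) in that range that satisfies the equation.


The equation is x³ - 12y³ = 12. For fixed y, x³ = 12·y³ + 12, so a solution requires the RHS to be a perfect cube.
Strategy: iterate y from -35 to 35, compute RHS = 12·y³ + 12, and check whether it is a (positive or negative) perfect cube.
Check small values of y:
  y = 0: RHS = 12 is not a perfect cube.
  y = 1: RHS = 24 is not a perfect cube.
  y = -1: RHS = 0 = (0)³ ⇒ x = 0 works.
  y = 2: RHS = 108 is not a perfect cube.
  y = -2: RHS = -84 is not a perfect cube.
  y = 3: RHS = 336 is not a perfect cube.
  y = -3: RHS = -312 is not a perfect cube.
Continuing the search up to |y| = 35 finds no further solutions beyond those listed.
Collected solutions: (0, -1).

Solutions (with |y| ≤ 35): (0, -1).


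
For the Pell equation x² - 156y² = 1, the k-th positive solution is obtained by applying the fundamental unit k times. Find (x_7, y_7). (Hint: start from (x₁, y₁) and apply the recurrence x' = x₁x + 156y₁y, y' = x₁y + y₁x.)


Step 1: Find the fundamental solution (x₁, y₁) of x² - 156y² = 1.
  Expand √156 as a continued fraction. a₀ = ⌊√156⌋ = 12; iterate m_{k+1} = d_k·a_k − m_k, d_{k+1} = (156 − m_{k+1}²)/d_k, a_{k+1} = ⌊(a₀ + m_{k+1})/d_{k+1}⌋ (starting m₀ = 0, d₀ = 1), with convergents p_k = a_k·p_{k-1} + p_{k-2}, q_k = a_k·q_{k-1} + q_{k-2} (p₋₁ = 1, q₋₁ = 0):
  k = 0: a₀ = 12; p₀/q₀ = 12/1; p₀² − 156·q₀² = 144 − 156 = -12.
  k = 1: m = 12, d = 12, a = ⌊(12 + 12)/12⌋ = 2; p/q = (2·12 + 1)/(2·1 + 0) = 25/2; p² − 156·q² = 625 − 624 = 1.
  The first convergent with p² − 156·q² = 1 gives the fundamental solution (x₁, y₁) = (25, 2).
Step 2: Apply the recurrence (x_{n+1}, y_{n+1}) = (x₁x_n + 156y₁y_n, x₁y_n + y₁x_n) repeatedly.
  From (x_1, y_1) = (25, 2): x_2 = 25·25 + 156·2·2 = 1249; y_2 = 25·2 + 2·25 = 100.
  From (x_2, y_2) = (1249, 100): x_3 = 25·1249 + 156·2·100 = 62425; y_3 = 25·100 + 2·1249 = 4998.
  From (x_3, y_3) = (62425, 4998): x_4 = 25·62425 + 156·2·4998 = 3120001; y_4 = 25·4998 + 2·62425 = 249800.
  From (x_4, y_4) = (3120001, 249800): x_5 = 25·3120001 + 156·2·249800 = 155937625; y_5 = 25·249800 + 2·3120001 = 12485002.
  From (x_5, y_5) = (155937625, 12485002): x_6 = 25·155937625 + 156·2·12485002 = 7793761249; y_6 = 25·12485002 + 2·155937625 = 624000300.
  From (x_6, y_6) = (7793761249, 624000300): x_7 = 25·7793761249 + 156·2·624000300 = 389532124825; y_7 = 25·624000300 + 2·7793761249 = 31187529998.
Step 3: Verify x_7² - 156·y_7² = 151735276270679381280625 - 151735276270679381280624 = 1 (should be 1). ✓

(x_1, y_1) = (25, 2); (x_7, y_7) = (389532124825, 31187529998).


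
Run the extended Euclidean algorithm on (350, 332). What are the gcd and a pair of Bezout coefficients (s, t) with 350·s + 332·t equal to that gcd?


Euclidean algorithm on (350, 332) — divide until remainder is 0:
  350 = 1 · 332 + 18
  332 = 18 · 18 + 8
  18 = 2 · 8 + 2
  8 = 4 · 2 + 0
gcd(350, 332) = 2.
Track Bezout coefficients alongside the remainders: start with r₀ = 350 = a·1 + b·0 (s = 1, t = 0) and r₁ = 332 = a·0 + b·1 (s = 0, t = 1); each new remainder r_{k+1} = r_{k-1} − q_k·r_k inherits s_{k+1} = s_{k-1} − q_k·s_k, t_{k+1} = t_{k-1} − q_k·t_k, so r_k = a·s_k + b·t_k at every step:
  q = 1: r = 18, s = 1 − 1·0 = 1, t = 0 − 1·1 = -1  (check: 350·1 + 332·(-1) = 18)
  q = 18: r = 8, s = 0 − 18·1 = -18, t = 1 − 18·(-1) = 19  (check: 350·(-18) + 332·19 = 8)
  q = 2: r = 2, s = 1 − 2·(-18) = 37, t = -1 − 2·19 = -39  (check: 350·37 + 332·(-39) = 2)
The row with r = 2 (the gcd) gives the Bezout coefficients s = 37, t = -39.
Result: 350 · (37) + 332 · (-39) = 2.

gcd(350, 332) = 2; s = 37, t = -39 (check: 350·37 + 332·(-39) = 2).


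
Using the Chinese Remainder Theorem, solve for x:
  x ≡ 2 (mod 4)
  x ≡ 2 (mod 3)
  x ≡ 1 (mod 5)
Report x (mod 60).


Moduli 4, 3, 5 are pairwise coprime; by CRT there is a unique solution modulo M = 4 · 3 · 5 = 60.
Solve pairwise, accumulating the modulus:
  Start with x ≡ 2 (mod 4).
  Combine with x ≡ 2 (mod 3): since gcd(4, 3) = 1, we get a unique residue mod 12.
    Write x = 2 + 4·t and substitute into x ≡ 2 (mod 3): 4·t ≡ 2 − 2 = 0 (mod 3).
    Reduce coefficients mod 3: 1·t ≡ 0 (mod 3).
    So t ≡ 0 (mod 3).
    Then x = 2 + 4·0 = 2, valid modulo lcm(4, 3) = 12: x ≡ 2 (mod 12).
  Combine with x ≡ 1 (mod 5): since gcd(12, 5) = 1, we get a unique residue mod 60.
    Write x = 2 + 12·t and substitute into x ≡ 1 (mod 5): 12·t ≡ 1 − 2 = -1 (mod 5).
    Reduce coefficients mod 5: 2·t ≡ 4 (mod 5).
    The inverse of 2 mod 5 is 3 (since 2·3 = 6 = 1·5 + 1), so t ≡ 3·4 = 12 ≡ 2 (mod 5).
    Then x = 2 + 12·2 = 26, valid modulo lcm(12, 5) = 60: x ≡ 26 (mod 60).
Verify: 26 mod 4 = 2 ✓, 26 mod 3 = 2 ✓, 26 mod 5 = 1 ✓.

x ≡ 26 (mod 60).


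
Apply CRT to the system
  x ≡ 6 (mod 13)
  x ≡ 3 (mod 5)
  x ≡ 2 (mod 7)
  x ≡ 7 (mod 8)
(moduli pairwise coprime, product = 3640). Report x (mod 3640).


Product of moduli M = 13 · 5 · 7 · 8 = 3640.
Merge one congruence at a time:
  Start: x ≡ 6 (mod 13).
  Combine with x ≡ 3 (mod 5); new modulus lcm = 65.
    Write x = 6 + 13·t and substitute into x ≡ 3 (mod 5): 13·t ≡ 3 − 6 = -3 (mod 5).
    Reduce coefficients mod 5: 3·t ≡ 2 (mod 5).
    The inverse of 3 mod 5 is 2 (since 3·2 = 6 = 1·5 + 1), so t ≡ 2·2 = 4 ≡ 4 (mod 5).
    Then x = 6 + 13·4 = 58, valid modulo lcm(13, 5) = 65: x ≡ 58 (mod 65).
  Combine with x ≡ 2 (mod 7); new modulus lcm = 455.
    Write x = 58 + 65·t and substitute into x ≡ 2 (mod 7): 65·t ≡ 2 − 58 = -56 (mod 7).
    Reduce coefficients mod 7: 2·t ≡ 0 (mod 7).
    The inverse of 2 mod 7 is 4 (since 2·4 = 8 = 1·7 + 1), so t ≡ 4·0 = 0 ≡ 0 (mod 7).
    Then x = 58 + 65·0 = 58, valid modulo lcm(65, 7) = 455: x ≡ 58 (mod 455).
  Combine with x ≡ 7 (mod 8); new modulus lcm = 3640.
    Write x = 58 + 455·t and substitute into x ≡ 7 (mod 8): 455·t ≡ 7 − 58 = -51 (mod 8).
    Reduce coefficients mod 8: 7·t ≡ 5 (mod 8).
    The inverse of 7 mod 8 is 7 (since 7·7 = 49 = 6·8 + 1), so t ≡ 7·5 = 35 ≡ 3 (mod 8).
    Then x = 58 + 455·3 = 1423, valid modulo lcm(455, 8) = 3640: x ≡ 1423 (mod 3640).
Verify against each original: 1423 mod 13 = 6, 1423 mod 5 = 3, 1423 mod 7 = 2, 1423 mod 8 = 7.

x ≡ 1423 (mod 3640).


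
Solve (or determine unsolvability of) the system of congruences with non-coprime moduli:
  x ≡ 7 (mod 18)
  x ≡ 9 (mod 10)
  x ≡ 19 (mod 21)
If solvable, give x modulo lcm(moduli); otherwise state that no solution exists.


Moduli 18, 10, 21 are not pairwise coprime, so CRT works modulo lcm(m_i) when all pairwise compatibility conditions hold.
Pairwise compatibility: gcd(m_i, m_j) must divide a_i - a_j for every pair.
Merge one congruence at a time:
  Start: x ≡ 7 (mod 18).
  Combine with x ≡ 9 (mod 10): gcd(18, 10) = 2; 9 - 7 = 2, which IS divisible by 2, so compatible.
    Write x = 7 + 18·t and substitute into x ≡ 9 (mod 10): 18·t ≡ 9 − 7 = 2 (mod 10).
    Divide the congruence (and modulus) by g = 2: 9·t ≡ 1 (mod 5).
    Reduce coefficients mod 5: 4·t ≡ 1 (mod 5).
    The inverse of 4 mod 5 is 4 (since 4·4 = 16 = 3·5 + 1), so t ≡ 4·1 = 4 ≡ 4 (mod 5).
    Then x = 7 + 18·4 = 79, valid modulo lcm(18, 10) = 90: x ≡ 79 (mod 90).
  Combine with x ≡ 19 (mod 21): gcd(90, 21) = 3; 19 - 79 = -60, which IS divisible by 3, so compatible.
    Write x = 79 + 90·t and substitute into x ≡ 19 (mod 21): 90·t ≡ 19 − 79 = -60 (mod 21).
    Divide the congruence (and modulus) by g = 3: 30·t ≡ -20 (mod 7).
    Reduce coefficients mod 7: 2·t ≡ 1 (mod 7).
    The inverse of 2 mod 7 is 4 (since 2·4 = 8 = 1·7 + 1), so t ≡ 4·1 = 4 ≡ 4 (mod 7).
    Then x = 79 + 90·4 = 439, valid modulo lcm(90, 21) = 630: x ≡ 439 (mod 630).
Verify: 439 mod 18 = 7, 439 mod 10 = 9, 439 mod 21 = 19.

x ≡ 439 (mod 630).


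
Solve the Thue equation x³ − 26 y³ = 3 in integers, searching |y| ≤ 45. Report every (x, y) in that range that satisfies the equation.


The equation is x³ - 26y³ = 3. For fixed y, x³ = 26·y³ + 3, so a solution requires the RHS to be a perfect cube.
Strategy: iterate y from -45 to 45, compute RHS = 26·y³ + 3, and check whether it is a (positive or negative) perfect cube.
Check small values of y:
  y = 0: RHS = 3 is not a perfect cube.
  y = 1: RHS = 29 is not a perfect cube.
  y = -1: RHS = -23 is not a perfect cube.
  y = 2: RHS = 211 is not a perfect cube.
  y = -2: RHS = -205 is not a perfect cube.
  y = 3: RHS = 705 is not a perfect cube.
  y = -3: RHS = -699 is not a perfect cube.
Continuing the search up to |y| = 45 finds no solutions either.
No (x, y) in the scanned range satisfies the equation.

No integer solutions with |y| ≤ 45.


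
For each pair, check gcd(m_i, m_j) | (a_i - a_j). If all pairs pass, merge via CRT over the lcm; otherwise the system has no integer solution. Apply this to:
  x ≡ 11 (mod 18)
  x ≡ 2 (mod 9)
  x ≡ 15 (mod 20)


Moduli 18, 9, 20 are not pairwise coprime, so CRT works modulo lcm(m_i) when all pairwise compatibility conditions hold.
Pairwise compatibility: gcd(m_i, m_j) must divide a_i - a_j for every pair.
Merge one congruence at a time:
  Start: x ≡ 11 (mod 18).
  Combine with x ≡ 2 (mod 9): gcd(18, 9) = 9; 2 - 11 = -9, which IS divisible by 9, so compatible.
    Write x = 11 + 18·t and substitute into x ≡ 2 (mod 9): 18·t ≡ 2 − 11 = -9 (mod 9).
    Divide the congruence (and modulus) by g = 9: 2·t ≡ -1 (mod 1).
    Modulo 1 every t works; take t = 0.
    Then x = 11 + 18·0 = 11, valid modulo lcm(18, 9) = 18: x ≡ 11 (mod 18).
  Combine with x ≡ 15 (mod 20): gcd(18, 20) = 2; 15 - 11 = 4, which IS divisible by 2, so compatible.
    Write x = 11 + 18·t and substitute into x ≡ 15 (mod 20): 18·t ≡ 15 − 11 = 4 (mod 20).
    Divide the congruence (and modulus) by g = 2: 9·t ≡ 2 (mod 10).
    The inverse of 9 mod 10 is 9 (since 9·9 = 81 = 8·10 + 1), so t ≡ 9·2 = 18 ≡ 8 (mod 10).
    Then x = 11 + 18·8 = 155, valid modulo lcm(18, 20) = 180: x ≡ 155 (mod 180).
Verify: 155 mod 18 = 11, 155 mod 9 = 2, 155 mod 20 = 15.

x ≡ 155 (mod 180).


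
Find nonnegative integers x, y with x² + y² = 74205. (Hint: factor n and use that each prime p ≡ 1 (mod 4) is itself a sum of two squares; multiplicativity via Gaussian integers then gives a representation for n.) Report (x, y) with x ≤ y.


Step 1: Factor n = 74205 = 3^2 · 5 · 17 · 97.
Step 2: Check the mod-4 condition on each prime factor: 3 ≡ 3 (mod 4), exponent 2 (must be even); 5 ≡ 1 (mod 4), exponent 1; 17 ≡ 1 (mod 4), exponent 1; 97 ≡ 1 (mod 4), exponent 1.
All primes ≡ 3 (mod 4) appear to even exponent (or don't appear), so by the two-squares theorem n IS expressible as a sum of two squares.
Step 3: Build a representation. Group n = k² · m with k = 3 and m = 5 · 17 · 97 = 8245 (a product of primes ≡ 1 (mod 4)); a representation of m scales to one of n via (k·x)² + (k·y)² = k²(x² + y²). Each prime p ≡ 1 (mod 4) is itself a sum of two squares; find a² by testing p − a² for a perfect square:
  5: 5 − 1² = 4 = 2² ⇒ 5 = 1² + 2².
  17: 17 − 1² = 16 = 4² ⇒ 17 = 1² + 4².
  97: 97 − 1² = 96, 97 − 2² = 93, 97 − 3² = 88, 97 − 4² = 81 = 9² ⇒ 97 = 4² + 9².
  Combine using the Brahmagupta–Fibonacci identity (a² + b²)(c² + d²) = (ac − bd)² + (ad + bc)² = (ac + bd)² + (ad − bc)²:
  5 · 17 = 85: from (1² + 2²)(1² + 4²), take (1·1 − 2·4, 1·4 + 2·1) = (1 − 8, 4 + 2) = (-7, 6); dropping signs (only squares matter) gives (7, 6); check 7² + 6² = 49 + 36 = 85 ✓.
  85 · 97 = 8245: from (7² + 6²)(4² + 9²), take (7·4 − 6·9, 7·9 + 6·4) = (28 − 54, 63 + 24) = (-26, 87); dropping signs (only squares matter) gives (26, 87); check 26² + 87² = 676 + 7569 = 8245 ✓.
  Scale by k = 3: (3·26, 3·87) = (78, 261).
Step 4: Order so x ≤ y and verify: 78² + 261² = 6084 + 68121 = 74205 = n. ✓

n = 74205 = 78² + 261² (one valid representation with x ≤ y).


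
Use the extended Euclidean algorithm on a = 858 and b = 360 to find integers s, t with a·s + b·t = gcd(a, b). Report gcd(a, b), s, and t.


Euclidean algorithm on (858, 360) — divide until remainder is 0:
  858 = 2 · 360 + 138
  360 = 2 · 138 + 84
  138 = 1 · 84 + 54
  84 = 1 · 54 + 30
  54 = 1 · 30 + 24
  30 = 1 · 24 + 6
  24 = 4 · 6 + 0
gcd(858, 360) = 6.
Track Bezout coefficients alongside the remainders: start with r₀ = 858 = a·1 + b·0 (s = 1, t = 0) and r₁ = 360 = a·0 + b·1 (s = 0, t = 1); each new remainder r_{k+1} = r_{k-1} − q_k·r_k inherits s_{k+1} = s_{k-1} − q_k·s_k, t_{k+1} = t_{k-1} − q_k·t_k, so r_k = a·s_k + b·t_k at every step:
  q = 2: r = 138, s = 1 − 2·0 = 1, t = 0 − 2·1 = -2  (check: 858·1 + 360·(-2) = 138)
  q = 2: r = 84, s = 0 − 2·1 = -2, t = 1 − 2·(-2) = 5  (check: 858·(-2) + 360·5 = 84)
  q = 1: r = 54, s = 1 − 1·(-2) = 3, t = -2 − 1·5 = -7  (check: 858·3 + 360·(-7) = 54)
  q = 1: r = 30, s = -2 − 1·3 = -5, t = 5 − 1·(-7) = 12  (check: 858·(-5) + 360·12 = 30)
  q = 1: r = 24, s = 3 − 1·(-5) = 8, t = -7 − 1·12 = -19  (check: 858·8 + 360·(-19) = 24)
  q = 1: r = 6, s = -5 − 1·8 = -13, t = 12 − 1·(-19) = 31  (check: 858·(-13) + 360·31 = 6)
The row with r = 6 (the gcd) gives the Bezout coefficients s = -13, t = 31.
Result: 858 · (-13) + 360 · (31) = 6.

gcd(858, 360) = 6; s = -13, t = 31 (check: 858·(-13) + 360·31 = 6).
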